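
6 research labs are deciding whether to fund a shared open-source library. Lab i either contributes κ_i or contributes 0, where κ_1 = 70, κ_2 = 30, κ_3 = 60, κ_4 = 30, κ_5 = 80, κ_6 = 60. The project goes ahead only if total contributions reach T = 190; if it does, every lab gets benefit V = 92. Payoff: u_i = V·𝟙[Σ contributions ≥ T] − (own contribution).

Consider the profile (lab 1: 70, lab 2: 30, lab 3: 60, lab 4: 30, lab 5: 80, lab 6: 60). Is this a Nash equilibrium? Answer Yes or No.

Total = 330 ≥ 190: provided.
Lab 1 (pledges 70, payoff 22): dropping to 0 → total 260, payoff 92. Profitable deviation.

No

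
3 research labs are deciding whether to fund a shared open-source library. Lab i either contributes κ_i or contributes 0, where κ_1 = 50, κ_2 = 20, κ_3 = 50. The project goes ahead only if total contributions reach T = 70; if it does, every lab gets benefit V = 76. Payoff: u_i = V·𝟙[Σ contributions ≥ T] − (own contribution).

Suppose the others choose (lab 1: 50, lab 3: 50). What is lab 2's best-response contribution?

0

Others' total = 100 ≥ 70; contributing adds cost 20 for no extra benefit.
Best response: 0.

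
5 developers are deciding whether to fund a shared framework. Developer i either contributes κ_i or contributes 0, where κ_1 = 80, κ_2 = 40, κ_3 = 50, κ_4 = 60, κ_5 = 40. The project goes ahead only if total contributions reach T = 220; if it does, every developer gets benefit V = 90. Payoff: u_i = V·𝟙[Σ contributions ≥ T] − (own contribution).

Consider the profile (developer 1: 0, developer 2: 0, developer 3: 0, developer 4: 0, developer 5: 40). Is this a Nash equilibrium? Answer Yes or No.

Total = 40 < 220: not provided.
Developer 1 (pledges 0, payoff 0): pledging 80 → total 120, payoff -80. No gain.
Developer 2 (pledges 0, payoff 0): pledging 40 → total 80, payoff -40. No gain.
Developer 3 (pledges 0, payoff 0): pledging 50 → total 90, payoff -50. No gain.
Developer 4 (pledges 0, payoff 0): pledging 60 → total 100, payoff -60. No gain.
Developer 5 (pledges 40, payoff -40): dropping to 0 → total 0, payoff 0. Profitable deviation.

No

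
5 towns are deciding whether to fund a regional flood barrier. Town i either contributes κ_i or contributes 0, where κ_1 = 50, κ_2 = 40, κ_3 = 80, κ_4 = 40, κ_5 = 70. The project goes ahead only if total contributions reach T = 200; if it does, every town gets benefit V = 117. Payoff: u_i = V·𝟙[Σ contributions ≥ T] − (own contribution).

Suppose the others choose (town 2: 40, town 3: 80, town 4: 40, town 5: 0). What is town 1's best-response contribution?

50

Others' total = 160. Contributing 50 brings total to 210 ≥ 200: gain V − κ_1 = 67.
Best response: 50.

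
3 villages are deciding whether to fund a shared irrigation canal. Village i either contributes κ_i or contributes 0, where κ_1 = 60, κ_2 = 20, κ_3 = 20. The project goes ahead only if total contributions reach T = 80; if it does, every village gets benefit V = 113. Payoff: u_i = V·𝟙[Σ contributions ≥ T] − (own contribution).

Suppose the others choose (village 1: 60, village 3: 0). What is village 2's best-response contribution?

Others' total = 60. Contributing 20 brings total to 80 ≥ 80: gain V − κ_2 = 93.
Best response: 20.

20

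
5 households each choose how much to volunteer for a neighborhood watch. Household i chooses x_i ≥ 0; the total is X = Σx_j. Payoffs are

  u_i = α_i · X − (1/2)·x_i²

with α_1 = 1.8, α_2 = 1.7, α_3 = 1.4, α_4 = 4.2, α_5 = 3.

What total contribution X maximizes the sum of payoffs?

Planner FOC: ∂(Σu_j)/∂x_i = (Σα_j) − x_i = 0, so x_i^SO = Σα_j = 12.1 for every i; X^SO = 60.5.

60.5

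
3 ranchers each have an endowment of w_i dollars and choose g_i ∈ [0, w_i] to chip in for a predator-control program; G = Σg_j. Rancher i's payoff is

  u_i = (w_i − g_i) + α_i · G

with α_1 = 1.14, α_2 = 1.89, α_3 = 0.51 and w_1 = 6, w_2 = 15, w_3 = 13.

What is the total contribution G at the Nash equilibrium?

∂u_i/∂g_i = α_i − 1, so rancher i contributes w_i if α_i > 1, else 0.
α_i > 1 for i ∈ {1, 2}; NE contributions (6, 15, 0), G = 21.

21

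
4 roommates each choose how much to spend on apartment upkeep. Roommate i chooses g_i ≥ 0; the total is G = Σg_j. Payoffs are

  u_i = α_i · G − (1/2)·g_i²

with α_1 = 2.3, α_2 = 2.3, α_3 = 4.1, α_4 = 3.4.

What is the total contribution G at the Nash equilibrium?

Roommate i's FOC: ∂u_i/∂g_i = α_i − g_i = 0, so g_i* = α_i.
NE contributions = (2.3, 2.3, 4.1, 3.4); G = 12.1.

12.1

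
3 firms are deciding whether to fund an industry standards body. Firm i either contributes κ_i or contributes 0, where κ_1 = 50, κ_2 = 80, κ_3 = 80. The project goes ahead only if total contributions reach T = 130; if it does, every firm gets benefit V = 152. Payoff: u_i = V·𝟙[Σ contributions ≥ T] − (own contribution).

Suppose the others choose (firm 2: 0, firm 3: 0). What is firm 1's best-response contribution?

0

Others' total = 0. Even contributing 50 gives 50 < 130: no benefit either way.
Best response: 0.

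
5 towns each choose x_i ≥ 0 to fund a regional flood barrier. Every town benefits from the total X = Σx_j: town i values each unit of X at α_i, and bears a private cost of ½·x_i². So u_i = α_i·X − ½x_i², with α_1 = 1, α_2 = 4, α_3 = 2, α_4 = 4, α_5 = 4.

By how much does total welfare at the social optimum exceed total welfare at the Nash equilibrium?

364

Town i's FOC: ∂u_i/∂x_i = α_i − x_i = 0, so x_i* = α_i.
NE contributions = (1, 4, 2, 4, 4); X = 15.
W^NE = (Σα)·X − ½Σα_i² = 15² − ½·53 = 198.5.
Planner sets x_i = Σα_j = 15 for every i, so X^SO = 5·15 = 75.
W^SO = (Σα)·X^SO − ½·5·(Σα)² = (5/2)·15² = 562.5.
Deadweight loss = W^SO − W^NE = 364.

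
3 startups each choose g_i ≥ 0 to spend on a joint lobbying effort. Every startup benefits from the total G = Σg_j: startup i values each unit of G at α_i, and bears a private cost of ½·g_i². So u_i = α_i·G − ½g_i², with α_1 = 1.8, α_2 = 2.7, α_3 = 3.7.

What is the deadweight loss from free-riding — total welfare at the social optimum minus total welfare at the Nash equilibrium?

Startup i's FOC: ∂u_i/∂g_i = α_i − g_i = 0, so g_i* = α_i.
NE contributions = (1.8, 2.7, 3.7); G = 8.2.
W^NE = (Σα)·G − ½Σα_i² = 8.2² − ½·24.22 = 55.13.
Planner sets g_i = Σα_j = 8.2 for every i, so G^SO = 3·8.2 = 24.6.
W^SO = (Σα)·G^SO − ½·3·(Σα)² = (3/2)·8.2² = 100.86.
Deadweight loss = W^SO − W^NE = 45.73.

45.73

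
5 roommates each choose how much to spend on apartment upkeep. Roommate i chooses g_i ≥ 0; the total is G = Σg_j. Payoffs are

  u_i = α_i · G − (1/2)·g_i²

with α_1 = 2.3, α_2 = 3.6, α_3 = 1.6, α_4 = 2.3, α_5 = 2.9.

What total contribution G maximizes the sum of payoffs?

Planner FOC: ∂(Σu_j)/∂g_i = (Σα_j) − g_i = 0, so g_i^SO = Σα_j = 12.7 for every i; G^SO = 63.5.

63.5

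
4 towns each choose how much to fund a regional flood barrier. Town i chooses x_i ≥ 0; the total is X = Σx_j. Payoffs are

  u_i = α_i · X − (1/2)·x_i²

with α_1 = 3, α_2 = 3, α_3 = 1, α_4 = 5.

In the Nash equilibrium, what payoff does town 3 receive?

11.5

Town i's FOC: ∂u_i/∂x_i = α_i − x_i = 0, so x_i* = α_i.
NE contributions = (3, 3, 1, 5); X = 12.
u_3 = α_3·X − ½·(x_3)² = 1·12 − ½·1² = 11.5.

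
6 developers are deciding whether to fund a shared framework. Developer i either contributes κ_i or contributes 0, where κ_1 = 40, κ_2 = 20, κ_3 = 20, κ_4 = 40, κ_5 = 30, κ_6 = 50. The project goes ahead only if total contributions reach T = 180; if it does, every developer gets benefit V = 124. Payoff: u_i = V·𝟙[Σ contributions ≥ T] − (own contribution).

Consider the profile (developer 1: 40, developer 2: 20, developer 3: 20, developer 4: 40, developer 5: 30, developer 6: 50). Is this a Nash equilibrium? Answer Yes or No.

Total = 200 ≥ 180: provided.
Developer 1 (pledges 40, payoff 84): dropping to 0 → total 160, payoff 0. No gain.
Developer 2 (pledges 20, payoff 104): dropping to 0 → total 180, payoff 124. Profitable deviation.

No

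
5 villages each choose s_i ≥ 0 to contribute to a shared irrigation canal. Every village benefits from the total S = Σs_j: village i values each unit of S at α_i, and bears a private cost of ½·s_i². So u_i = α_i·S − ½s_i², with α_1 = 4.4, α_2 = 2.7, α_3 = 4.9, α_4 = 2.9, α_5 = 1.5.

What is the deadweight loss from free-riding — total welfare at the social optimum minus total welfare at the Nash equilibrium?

Village i's FOC: ∂u_i/∂s_i = α_i − s_i = 0, so s_i* = α_i.
NE contributions = (4.4, 2.7, 4.9, 2.9, 1.5); S = 16.4.
W^NE = (Σα)·S − ½Σα_i² = 16.4² − ½·61.32 = 238.3.
Planner sets s_i = Σα_j = 16.4 for every i, so S^SO = 5·16.4 = 82.
W^SO = (Σα)·S^SO − ½·5·(Σα)² = (5/2)·16.4² = 672.4.
Deadweight loss = W^SO − W^NE = 434.1.

434.1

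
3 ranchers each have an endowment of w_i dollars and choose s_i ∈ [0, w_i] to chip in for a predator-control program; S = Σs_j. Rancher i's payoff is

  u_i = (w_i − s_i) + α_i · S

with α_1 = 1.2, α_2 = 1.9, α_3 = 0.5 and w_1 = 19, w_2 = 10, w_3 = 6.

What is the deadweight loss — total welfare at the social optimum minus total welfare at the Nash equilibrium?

15.6

∂u_i/∂s_i = α_i − 1, so rancher i contributes w_i if α_i > 1, else 0.
α_i > 1 for i ∈ {1, 2}; NE contributions (19, 10, 0), S = 29.
W^NE = Σw_i − S^NE + (Σα_i)·S^NE = 35 + 2.6·29 = 110.4.
Planner: ∂(Σu_j)/∂s_i = Σα_j − 1 = 2.6 > 0, so everyone contributes w_i; S^SO = 35, W^SO = 35 + 2.6·35 = 126.
Deadweight loss = 15.6.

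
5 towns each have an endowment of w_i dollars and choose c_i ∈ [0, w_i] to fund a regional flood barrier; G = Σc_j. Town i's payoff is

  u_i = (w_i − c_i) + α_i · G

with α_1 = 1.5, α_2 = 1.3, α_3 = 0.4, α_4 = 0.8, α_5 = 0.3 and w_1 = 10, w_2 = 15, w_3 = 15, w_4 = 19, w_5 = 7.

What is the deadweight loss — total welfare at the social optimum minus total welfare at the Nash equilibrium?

135.3

∂u_i/∂c_i = α_i − 1, so town i contributes w_i if α_i > 1, else 0.
α_i > 1 for i ∈ {1, 2}; NE contributions (10, 15, 0, 0, 0), G = 25.
W^NE = Σw_i − G^NE + (Σα_i)·G^NE = 66 + 3.3·25 = 148.5.
Planner: ∂(Σu_j)/∂c_i = Σα_j − 1 = 3.3 > 0, so everyone contributes w_i; G^SO = 66, W^SO = 66 + 3.3·66 = 283.8.
Deadweight loss = 135.3.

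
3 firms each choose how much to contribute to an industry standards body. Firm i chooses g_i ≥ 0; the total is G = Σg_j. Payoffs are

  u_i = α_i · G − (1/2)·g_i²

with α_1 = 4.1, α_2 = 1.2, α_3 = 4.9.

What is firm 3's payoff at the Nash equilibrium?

Firm i's FOC: ∂u_i/∂g_i = α_i − g_i = 0, so g_i* = α_i.
NE contributions = (4.1, 1.2, 4.9); G = 10.2.
u_3 = α_3·G − ½·(g_3)² = 4.9·10.2 − ½·4.9² = 37.975.

37.975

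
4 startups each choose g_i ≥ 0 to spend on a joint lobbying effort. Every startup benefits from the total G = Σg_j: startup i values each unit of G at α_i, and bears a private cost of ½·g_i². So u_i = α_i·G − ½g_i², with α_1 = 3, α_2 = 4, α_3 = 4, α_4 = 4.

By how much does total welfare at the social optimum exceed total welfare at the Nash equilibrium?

253.5

Startup i's FOC: ∂u_i/∂g_i = α_i − g_i = 0, so g_i* = α_i.
NE contributions = (3, 4, 4, 4); G = 15.
W^NE = (Σα)·G − ½Σα_i² = 15² − ½·57 = 196.5.
Planner sets g_i = Σα_j = 15 for every i, so G^SO = 4·15 = 60.
W^SO = (Σα)·G^SO − ½·4·(Σα)² = (4/2)·15² = 450.
Deadweight loss = W^SO − W^NE = 253.5.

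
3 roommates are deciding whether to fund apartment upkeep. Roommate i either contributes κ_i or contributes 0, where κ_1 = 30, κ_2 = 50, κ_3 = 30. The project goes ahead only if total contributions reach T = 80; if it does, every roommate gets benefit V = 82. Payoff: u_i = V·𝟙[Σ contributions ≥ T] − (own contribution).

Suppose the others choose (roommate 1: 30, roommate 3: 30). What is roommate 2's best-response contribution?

50

Others' total = 60. Contributing 50 brings total to 110 ≥ 80: gain V − κ_2 = 32.
Best response: 50.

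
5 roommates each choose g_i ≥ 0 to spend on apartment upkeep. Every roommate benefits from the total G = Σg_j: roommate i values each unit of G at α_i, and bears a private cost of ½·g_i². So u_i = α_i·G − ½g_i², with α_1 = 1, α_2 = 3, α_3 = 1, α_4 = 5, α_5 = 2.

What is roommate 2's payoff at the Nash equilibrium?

Roommate i's FOC: ∂u_i/∂g_i = α_i − g_i = 0, so g_i* = α_i.
NE contributions = (1, 3, 1, 5, 2); G = 12.
u_2 = α_2·G − ½·(g_2)² = 3·12 − ½·3² = 31.5.

31.5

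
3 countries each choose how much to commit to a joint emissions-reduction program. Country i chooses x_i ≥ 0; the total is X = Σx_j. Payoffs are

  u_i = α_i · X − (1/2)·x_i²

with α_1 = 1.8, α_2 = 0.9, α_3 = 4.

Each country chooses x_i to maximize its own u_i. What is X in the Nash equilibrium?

6.7

Country i's FOC: ∂u_i/∂x_i = α_i − x_i = 0, so x_i* = α_i.
NE contributions = (1.8, 0.9, 4); X = 6.7.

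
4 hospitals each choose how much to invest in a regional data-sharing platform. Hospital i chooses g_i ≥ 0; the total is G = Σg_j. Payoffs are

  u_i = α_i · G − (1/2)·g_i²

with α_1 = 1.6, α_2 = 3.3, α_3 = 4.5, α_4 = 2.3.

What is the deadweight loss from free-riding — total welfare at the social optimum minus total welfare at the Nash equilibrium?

Hospital i's FOC: ∂u_i/∂g_i = α_i − g_i = 0, so g_i* = α_i.
NE contributions = (1.6, 3.3, 4.5, 2.3); G = 11.7.
W^NE = (Σα)·G − ½Σα_i² = 11.7² − ½·38.99 = 117.395.
Planner sets g_i = Σα_j = 11.7 for every i, so G^SO = 4·11.7 = 46.8.
W^SO = (Σα)·G^SO − ½·4·(Σα)² = (4/2)·11.7² = 273.78.
Deadweight loss = W^SO − W^NE = 156.385.

156.385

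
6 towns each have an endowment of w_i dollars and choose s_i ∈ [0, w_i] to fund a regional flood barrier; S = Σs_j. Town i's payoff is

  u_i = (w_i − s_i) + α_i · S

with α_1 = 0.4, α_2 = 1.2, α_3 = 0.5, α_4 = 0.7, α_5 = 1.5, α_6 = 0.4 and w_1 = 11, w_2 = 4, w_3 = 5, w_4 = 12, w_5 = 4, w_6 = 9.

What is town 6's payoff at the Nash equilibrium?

12.2

∂u_i/∂s_i = α_i − 1, so town i contributes w_i if α_i > 1, else 0.
α_i > 1 for i ∈ {2, 5}; NE contributions (0, 4, 0, 0, 4, 0), S = 8.
u_6 = (9 − 0) + 0.4·8 = 12.2.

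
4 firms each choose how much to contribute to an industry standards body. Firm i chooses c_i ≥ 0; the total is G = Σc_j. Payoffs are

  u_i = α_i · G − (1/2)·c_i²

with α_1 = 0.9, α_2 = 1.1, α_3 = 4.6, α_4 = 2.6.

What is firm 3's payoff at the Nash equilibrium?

Firm i's FOC: ∂u_i/∂c_i = α_i − c_i = 0, so c_i* = α_i.
NE contributions = (0.9, 1.1, 4.6, 2.6); G = 9.2.
u_3 = α_3·G − ½·(c_3)² = 4.6·9.2 − ½·4.6² = 31.74.

31.74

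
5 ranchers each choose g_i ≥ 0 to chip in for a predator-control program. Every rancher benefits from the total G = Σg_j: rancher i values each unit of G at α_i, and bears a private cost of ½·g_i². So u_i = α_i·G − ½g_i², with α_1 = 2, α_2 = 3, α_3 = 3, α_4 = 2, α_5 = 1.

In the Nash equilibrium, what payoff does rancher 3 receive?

28.5

Rancher i's FOC: ∂u_i/∂g_i = α_i − g_i = 0, so g_i* = α_i.
NE contributions = (2, 3, 3, 2, 1); G = 11.
u_3 = α_3·G − ½·(g_3)² = 3·11 − ½·3² = 28.5.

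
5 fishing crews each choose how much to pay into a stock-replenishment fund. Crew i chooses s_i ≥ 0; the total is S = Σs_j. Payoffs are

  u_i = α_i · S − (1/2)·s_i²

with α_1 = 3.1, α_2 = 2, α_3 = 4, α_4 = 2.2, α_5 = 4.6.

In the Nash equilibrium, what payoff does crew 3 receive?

55.6

Crew i's FOC: ∂u_i/∂s_i = α_i − s_i = 0, so s_i* = α_i.
NE contributions = (3.1, 2, 4, 2.2, 4.6); S = 15.9.
u_3 = α_3·S − ½·(s_3)² = 4·15.9 − ½·4² = 55.6.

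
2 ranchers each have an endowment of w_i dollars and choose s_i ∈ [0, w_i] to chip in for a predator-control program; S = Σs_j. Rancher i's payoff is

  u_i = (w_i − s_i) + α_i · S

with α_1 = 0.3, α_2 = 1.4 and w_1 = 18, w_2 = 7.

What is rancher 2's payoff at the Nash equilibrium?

∂u_i/∂s_i = α_i − 1, so rancher i contributes w_i if α_i > 1, else 0.
α_i > 1 for i ∈ {2}; NE contributions (0, 7), S = 7.
u_2 = (7 − 7) + 1.4·7 = 9.8.

9.8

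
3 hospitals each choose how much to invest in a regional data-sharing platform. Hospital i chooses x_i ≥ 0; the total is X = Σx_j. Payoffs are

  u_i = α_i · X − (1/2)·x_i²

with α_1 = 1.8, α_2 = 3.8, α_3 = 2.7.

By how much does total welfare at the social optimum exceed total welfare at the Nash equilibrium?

Hospital i's FOC: ∂u_i/∂x_i = α_i − x_i = 0, so x_i* = α_i.
NE contributions = (1.8, 3.8, 2.7); X = 8.3.
W^NE = (Σα)·X − ½Σα_i² = 8.3² − ½·24.97 = 56.405.
Planner sets x_i = Σα_j = 8.3 for every i, so X^SO = 3·8.3 = 24.9.
W^SO = (Σα)·X^SO − ½·3·(Σα)² = (3/2)·8.3² = 103.335.
Deadweight loss = W^SO − W^NE = 46.93.

46.93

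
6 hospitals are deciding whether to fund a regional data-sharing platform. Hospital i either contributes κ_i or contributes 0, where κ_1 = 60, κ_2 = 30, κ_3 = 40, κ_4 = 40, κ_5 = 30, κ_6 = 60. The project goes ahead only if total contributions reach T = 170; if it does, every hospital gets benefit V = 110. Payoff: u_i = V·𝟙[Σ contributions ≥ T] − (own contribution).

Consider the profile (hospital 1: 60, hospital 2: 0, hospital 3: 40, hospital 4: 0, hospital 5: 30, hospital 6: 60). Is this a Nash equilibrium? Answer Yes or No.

Yes

Total = 190 ≥ 170: provided.
Hospital 1 (pledges 60, payoff 50): dropping to 0 → total 130, payoff 0. No gain.
Hospital 2 (pledges 0, payoff 110): pledging 30 → total 220, payoff 80. No gain.
Hospital 3 (pledges 40, payoff 70): dropping to 0 → total 150, payoff 0. No gain.
Hospital 4 (pledges 0, payoff 110): pledging 40 → total 230, payoff 70. No gain.
Hospital 5 (pledges 30, payoff 80): dropping to 0 → total 160, payoff 0. No gain.
Hospital 6 (pledges 60, payoff 50): dropping to 0 → total 130, payoff 0. No gain.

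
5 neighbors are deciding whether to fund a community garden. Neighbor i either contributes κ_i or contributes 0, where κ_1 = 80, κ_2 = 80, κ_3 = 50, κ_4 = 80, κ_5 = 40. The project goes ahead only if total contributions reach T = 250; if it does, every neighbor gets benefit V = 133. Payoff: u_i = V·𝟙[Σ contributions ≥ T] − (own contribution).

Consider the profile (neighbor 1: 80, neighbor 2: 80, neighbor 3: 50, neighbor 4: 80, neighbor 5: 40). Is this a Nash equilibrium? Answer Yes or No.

Total = 330 ≥ 250: provided.
Neighbor 1 (pledges 80, payoff 53): dropping to 0 → total 250, payoff 133. Profitable deviation.

No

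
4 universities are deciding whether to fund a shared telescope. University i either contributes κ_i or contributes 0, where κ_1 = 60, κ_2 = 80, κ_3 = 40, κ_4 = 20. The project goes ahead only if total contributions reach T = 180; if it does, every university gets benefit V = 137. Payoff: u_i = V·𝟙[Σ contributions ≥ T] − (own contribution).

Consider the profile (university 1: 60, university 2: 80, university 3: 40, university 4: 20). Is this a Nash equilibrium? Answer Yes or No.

Total = 200 ≥ 180: provided.
University 1 (pledges 60, payoff 77): dropping to 0 → total 140, payoff 0. No gain.
University 2 (pledges 80, payoff 57): dropping to 0 → total 120, payoff 0. No gain.
University 3 (pledges 40, payoff 97): dropping to 0 → total 160, payoff 0. No gain.
University 4 (pledges 20, payoff 117): dropping to 0 → total 180, payoff 137. Profitable deviation.

No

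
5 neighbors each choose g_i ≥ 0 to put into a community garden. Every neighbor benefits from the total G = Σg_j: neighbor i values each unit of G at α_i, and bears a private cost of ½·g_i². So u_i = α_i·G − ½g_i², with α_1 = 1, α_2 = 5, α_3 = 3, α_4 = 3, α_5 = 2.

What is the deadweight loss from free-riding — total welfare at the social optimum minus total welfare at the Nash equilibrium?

318

Neighbor i's FOC: ∂u_i/∂g_i = α_i − g_i = 0, so g_i* = α_i.
NE contributions = (1, 5, 3, 3, 2); G = 14.
W^NE = (Σα)·G − ½Σα_i² = 14² − ½·48 = 172.
Planner sets g_i = Σα_j = 14 for every i, so G^SO = 5·14 = 70.
W^SO = (Σα)·G^SO − ½·5·(Σα)² = (5/2)·14² = 490.
Deadweight loss = W^SO − W^NE = 318.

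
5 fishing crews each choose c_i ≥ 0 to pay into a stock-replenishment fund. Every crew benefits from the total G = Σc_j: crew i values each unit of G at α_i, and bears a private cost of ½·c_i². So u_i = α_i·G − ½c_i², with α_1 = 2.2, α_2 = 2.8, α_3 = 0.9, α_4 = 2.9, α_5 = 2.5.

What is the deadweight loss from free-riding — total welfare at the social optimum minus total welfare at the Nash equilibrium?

205.61

Crew i's FOC: ∂u_i/∂c_i = α_i − c_i = 0, so c_i* = α_i.
NE contributions = (2.2, 2.8, 0.9, 2.9, 2.5); G = 11.3.
W^NE = (Σα)·G − ½Σα_i² = 11.3² − ½·28.15 = 113.615.
Planner sets c_i = Σα_j = 11.3 for every i, so G^SO = 5·11.3 = 56.5.
W^SO = (Σα)·G^SO − ½·5·(Σα)² = (5/2)·11.3² = 319.225.
Deadweight loss = W^SO − W^NE = 205.61.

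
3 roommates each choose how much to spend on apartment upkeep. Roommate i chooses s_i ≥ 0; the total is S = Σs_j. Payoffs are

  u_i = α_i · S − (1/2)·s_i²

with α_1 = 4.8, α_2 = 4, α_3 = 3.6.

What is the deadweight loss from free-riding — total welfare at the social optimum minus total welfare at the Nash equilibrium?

Roommate i's FOC: ∂u_i/∂s_i = α_i − s_i = 0, so s_i* = α_i.
NE contributions = (4.8, 4, 3.6); S = 12.4.
W^NE = (Σα)·S − ½Σα_i² = 12.4² − ½·52 = 127.76.
Planner sets s_i = Σα_j = 12.4 for every i, so S^SO = 3·12.4 = 37.2.
W^SO = (Σα)·S^SO − ½·3·(Σα)² = (3/2)·12.4² = 230.64.
Deadweight loss = W^SO − W^NE = 102.88.

102.88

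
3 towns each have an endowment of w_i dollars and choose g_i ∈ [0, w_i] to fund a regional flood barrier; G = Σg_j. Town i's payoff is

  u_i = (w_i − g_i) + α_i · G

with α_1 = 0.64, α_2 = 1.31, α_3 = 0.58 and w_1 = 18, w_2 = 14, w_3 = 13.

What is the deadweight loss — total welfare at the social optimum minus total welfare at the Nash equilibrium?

47.43

∂u_i/∂g_i = α_i − 1, so town i contributes w_i if α_i > 1, else 0.
α_i > 1 for i ∈ {2}; NE contributions (0, 14, 0), G = 14.
W^NE = Σw_i − G^NE + (Σα_i)·G^NE = 45 + 1.53·14 = 66.42.
Planner: ∂(Σu_j)/∂g_i = Σα_j − 1 = 1.53 > 0, so everyone contributes w_i; G^SO = 45, W^SO = 45 + 1.53·45 = 113.85.
Deadweight loss = 47.43.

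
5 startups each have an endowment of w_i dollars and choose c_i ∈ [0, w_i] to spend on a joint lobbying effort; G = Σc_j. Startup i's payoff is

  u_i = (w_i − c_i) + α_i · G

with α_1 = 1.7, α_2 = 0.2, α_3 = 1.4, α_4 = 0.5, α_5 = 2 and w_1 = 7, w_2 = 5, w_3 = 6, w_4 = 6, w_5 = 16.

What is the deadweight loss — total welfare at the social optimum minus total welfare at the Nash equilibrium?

52.8

∂u_i/∂c_i = α_i − 1, so startup i contributes w_i if α_i > 1, else 0.
α_i > 1 for i ∈ {1, 3, 5}; NE contributions (7, 0, 6, 0, 16), G = 29.
W^NE = Σw_i − G^NE + (Σα_i)·G^NE = 40 + 4.8·29 = 179.2.
Planner: ∂(Σu_j)/∂c_i = Σα_j − 1 = 4.8 > 0, so everyone contributes w_i; G^SO = 40, W^SO = 40 + 4.8·40 = 232.
Deadweight loss = 52.8.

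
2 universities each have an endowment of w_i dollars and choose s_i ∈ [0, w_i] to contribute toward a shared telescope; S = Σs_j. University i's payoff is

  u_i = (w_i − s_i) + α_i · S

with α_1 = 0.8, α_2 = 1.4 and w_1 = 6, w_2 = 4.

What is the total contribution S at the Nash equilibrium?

4

∂u_i/∂s_i = α_i − 1, so university i contributes w_i if α_i > 1, else 0.
α_i > 1 for i ∈ {2}; NE contributions (0, 4), S = 4.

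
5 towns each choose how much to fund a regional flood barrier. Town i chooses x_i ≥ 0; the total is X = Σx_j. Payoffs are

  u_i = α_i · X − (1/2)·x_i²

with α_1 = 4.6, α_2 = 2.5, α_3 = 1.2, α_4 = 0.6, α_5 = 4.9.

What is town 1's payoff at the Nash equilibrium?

52.9

Town i's FOC: ∂u_i/∂x_i = α_i − x_i = 0, so x_i* = α_i.
NE contributions = (4.6, 2.5, 1.2, 0.6, 4.9); X = 13.8.
u_1 = α_1·X − ½·(x_1)² = 4.6·13.8 − ½·4.6² = 52.9.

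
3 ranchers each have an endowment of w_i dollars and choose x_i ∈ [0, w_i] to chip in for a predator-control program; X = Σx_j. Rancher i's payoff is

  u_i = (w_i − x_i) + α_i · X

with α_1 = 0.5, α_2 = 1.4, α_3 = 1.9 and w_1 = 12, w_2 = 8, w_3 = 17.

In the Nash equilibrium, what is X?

∂u_i/∂x_i = α_i − 1, so rancher i contributes w_i if α_i > 1, else 0.
α_i > 1 for i ∈ {2, 3}; NE contributions (0, 8, 17), X = 25.

25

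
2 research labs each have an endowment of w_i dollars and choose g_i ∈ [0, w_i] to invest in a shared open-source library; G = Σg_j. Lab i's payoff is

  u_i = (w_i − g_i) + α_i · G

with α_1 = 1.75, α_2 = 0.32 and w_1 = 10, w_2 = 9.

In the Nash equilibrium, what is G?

10

∂u_i/∂g_i = α_i − 1, so lab i contributes w_i if α_i > 1, else 0.
α_i > 1 for i ∈ {1}; NE contributions (10, 0), G = 10.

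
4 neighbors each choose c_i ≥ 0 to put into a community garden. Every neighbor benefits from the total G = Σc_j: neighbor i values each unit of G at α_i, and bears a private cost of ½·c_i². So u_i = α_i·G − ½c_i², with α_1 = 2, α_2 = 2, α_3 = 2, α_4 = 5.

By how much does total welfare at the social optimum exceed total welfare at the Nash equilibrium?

139.5

Neighbor i's FOC: ∂u_i/∂c_i = α_i − c_i = 0, so c_i* = α_i.
NE contributions = (2, 2, 2, 5); G = 11.
W^NE = (Σα)·G − ½Σα_i² = 11² − ½·37 = 102.5.
Planner sets c_i = Σα_j = 11 for every i, so G^SO = 4·11 = 44.
W^SO = (Σα)·G^SO − ½·4·(Σα)² = (4/2)·11² = 242.
Deadweight loss = W^SO − W^NE = 139.5.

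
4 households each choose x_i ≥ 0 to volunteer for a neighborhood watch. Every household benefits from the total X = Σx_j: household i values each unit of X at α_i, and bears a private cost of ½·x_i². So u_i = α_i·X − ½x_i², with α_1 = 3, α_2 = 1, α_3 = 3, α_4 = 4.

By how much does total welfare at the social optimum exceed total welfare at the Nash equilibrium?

138.5

Household i's FOC: ∂u_i/∂x_i = α_i − x_i = 0, so x_i* = α_i.
NE contributions = (3, 1, 3, 4); X = 11.
W^NE = (Σα)·X − ½Σα_i² = 11² − ½·35 = 103.5.
Planner sets x_i = Σα_j = 11 for every i, so X^SO = 4·11 = 44.
W^SO = (Σα)·X^SO − ½·4·(Σα)² = (4/2)·11² = 242.
Deadweight loss = W^SO − W^NE = 138.5.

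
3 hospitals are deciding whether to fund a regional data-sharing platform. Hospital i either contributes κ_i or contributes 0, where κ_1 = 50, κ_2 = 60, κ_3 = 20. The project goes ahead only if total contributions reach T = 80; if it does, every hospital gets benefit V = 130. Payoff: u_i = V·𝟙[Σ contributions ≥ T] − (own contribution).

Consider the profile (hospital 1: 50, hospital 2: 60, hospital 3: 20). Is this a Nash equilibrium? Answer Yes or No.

No

Total = 130 ≥ 80: provided.
Hospital 1 (pledges 50, payoff 80): dropping to 0 → total 80, payoff 130. Profitable deviation.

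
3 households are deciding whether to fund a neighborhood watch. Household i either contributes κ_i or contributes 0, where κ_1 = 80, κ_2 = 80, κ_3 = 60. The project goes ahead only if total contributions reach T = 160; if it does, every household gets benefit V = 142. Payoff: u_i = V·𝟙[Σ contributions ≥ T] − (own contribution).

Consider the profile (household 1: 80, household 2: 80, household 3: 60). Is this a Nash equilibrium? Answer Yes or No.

Total = 220 ≥ 160: provided.
Household 1 (pledges 80, payoff 62): dropping to 0 → total 140, payoff 0. No gain.
Household 2 (pledges 80, payoff 62): dropping to 0 → total 140, payoff 0. No gain.
Household 3 (pledges 60, payoff 82): dropping to 0 → total 160, payoff 142. Profitable deviation.

No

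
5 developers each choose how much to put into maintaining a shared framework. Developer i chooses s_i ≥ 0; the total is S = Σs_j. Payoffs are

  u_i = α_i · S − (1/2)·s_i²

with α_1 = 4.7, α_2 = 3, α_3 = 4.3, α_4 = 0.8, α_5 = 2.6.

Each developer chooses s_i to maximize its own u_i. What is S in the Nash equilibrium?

Developer i's FOC: ∂u_i/∂s_i = α_i − s_i = 0, so s_i* = α_i.
NE contributions = (4.7, 3, 4.3, 0.8, 2.6); S = 15.4.

15.4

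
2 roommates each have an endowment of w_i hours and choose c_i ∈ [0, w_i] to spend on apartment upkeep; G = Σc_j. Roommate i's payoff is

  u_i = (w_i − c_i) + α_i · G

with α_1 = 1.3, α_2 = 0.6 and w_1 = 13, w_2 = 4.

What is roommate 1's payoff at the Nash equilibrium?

16.9

∂u_i/∂c_i = α_i − 1, so roommate i contributes w_i if α_i > 1, else 0.
α_i > 1 for i ∈ {1}; NE contributions (13, 0), G = 13.
u_1 = (13 − 13) + 1.3·13 = 16.9.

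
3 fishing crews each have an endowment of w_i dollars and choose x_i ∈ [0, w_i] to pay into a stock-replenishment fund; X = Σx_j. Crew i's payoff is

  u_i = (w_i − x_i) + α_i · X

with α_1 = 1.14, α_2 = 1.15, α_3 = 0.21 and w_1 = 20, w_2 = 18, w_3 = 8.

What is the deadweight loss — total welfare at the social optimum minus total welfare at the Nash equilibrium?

12

∂u_i/∂x_i = α_i − 1, so crew i contributes w_i if α_i > 1, else 0.
α_i > 1 for i ∈ {1, 2}; NE contributions (20, 18, 0), X = 38.
W^NE = Σw_i − X^NE + (Σα_i)·X^NE = 46 + 1.5·38 = 103.
Planner: ∂(Σu_j)/∂x_i = Σα_j − 1 = 1.5 > 0, so everyone contributes w_i; X^SO = 46, W^SO = 46 + 1.5·46 = 115.
Deadweight loss = 12.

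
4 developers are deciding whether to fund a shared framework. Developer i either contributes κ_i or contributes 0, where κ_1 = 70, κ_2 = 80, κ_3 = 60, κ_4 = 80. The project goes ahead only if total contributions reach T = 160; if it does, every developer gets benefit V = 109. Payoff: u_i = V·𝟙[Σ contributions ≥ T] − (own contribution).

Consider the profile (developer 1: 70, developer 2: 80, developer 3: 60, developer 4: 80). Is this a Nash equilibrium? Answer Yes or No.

Total = 290 ≥ 160: provided.
Developer 1 (pledges 70, payoff 39): dropping to 0 → total 220, payoff 109. Profitable deviation.

No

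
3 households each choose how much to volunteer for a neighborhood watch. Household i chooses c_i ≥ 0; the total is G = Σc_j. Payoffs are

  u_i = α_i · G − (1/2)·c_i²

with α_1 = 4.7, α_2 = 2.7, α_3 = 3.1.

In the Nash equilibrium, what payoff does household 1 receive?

Household i's FOC: ∂u_i/∂c_i = α_i − c_i = 0, so c_i* = α_i.
NE contributions = (4.7, 2.7, 3.1); G = 10.5.
u_1 = α_1·G − ½·(c_1)² = 4.7·10.5 − ½·4.7² = 38.305.

38.305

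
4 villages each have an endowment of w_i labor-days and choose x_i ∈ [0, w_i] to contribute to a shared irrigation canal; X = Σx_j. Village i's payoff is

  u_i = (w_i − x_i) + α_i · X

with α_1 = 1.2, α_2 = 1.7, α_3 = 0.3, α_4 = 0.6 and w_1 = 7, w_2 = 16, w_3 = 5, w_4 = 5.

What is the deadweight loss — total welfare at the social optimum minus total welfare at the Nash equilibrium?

∂u_i/∂x_i = α_i − 1, so village i contributes w_i if α_i > 1, else 0.
α_i > 1 for i ∈ {1, 2}; NE contributions (7, 16, 0, 0), X = 23.
W^NE = Σw_i − X^NE + (Σα_i)·X^NE = 33 + 2.8·23 = 97.4.
Planner: ∂(Σu_j)/∂x_i = Σα_j − 1 = 2.8 > 0, so everyone contributes w_i; X^SO = 33, W^SO = 33 + 2.8·33 = 125.4.
Deadweight loss = 28.

28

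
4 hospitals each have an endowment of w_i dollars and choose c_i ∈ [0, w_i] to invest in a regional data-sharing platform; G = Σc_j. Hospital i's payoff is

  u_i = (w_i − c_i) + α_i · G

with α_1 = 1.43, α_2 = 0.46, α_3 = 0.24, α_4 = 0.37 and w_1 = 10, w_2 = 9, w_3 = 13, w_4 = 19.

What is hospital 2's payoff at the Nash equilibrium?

13.6

∂u_i/∂c_i = α_i − 1, so hospital i contributes w_i if α_i > 1, else 0.
α_i > 1 for i ∈ {1}; NE contributions (10, 0, 0, 0), G = 10.
u_2 = (9 − 0) + 0.46·10 = 13.6.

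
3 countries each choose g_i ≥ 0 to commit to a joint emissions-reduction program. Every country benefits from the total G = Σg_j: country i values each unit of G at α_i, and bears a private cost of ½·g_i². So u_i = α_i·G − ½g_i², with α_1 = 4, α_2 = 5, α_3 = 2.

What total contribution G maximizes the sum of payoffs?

33

Planner FOC: ∂(Σu_j)/∂g_i = (Σα_j) − g_i = 0, so g_i^SO = Σα_j = 11 for every i; G^SO = 33.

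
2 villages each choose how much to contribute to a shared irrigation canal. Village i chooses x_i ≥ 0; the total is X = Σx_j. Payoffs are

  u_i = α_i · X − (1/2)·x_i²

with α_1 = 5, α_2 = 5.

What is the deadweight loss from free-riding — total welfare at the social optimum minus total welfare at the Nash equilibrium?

25

Village i's FOC: ∂u_i/∂x_i = α_i − x_i = 0, so x_i* = α_i.
NE contributions = (5, 5); X = 10.
W^NE = (Σα)·X − ½Σα_i² = 10² − ½·50 = 75.
Planner sets x_i = Σα_j = 10 for every i, so X^SO = 2·10 = 20.
W^SO = (Σα)·X^SO − ½·2·(Σα)² = (2/2)·10² = 100.
Deadweight loss = W^SO − W^NE = 25.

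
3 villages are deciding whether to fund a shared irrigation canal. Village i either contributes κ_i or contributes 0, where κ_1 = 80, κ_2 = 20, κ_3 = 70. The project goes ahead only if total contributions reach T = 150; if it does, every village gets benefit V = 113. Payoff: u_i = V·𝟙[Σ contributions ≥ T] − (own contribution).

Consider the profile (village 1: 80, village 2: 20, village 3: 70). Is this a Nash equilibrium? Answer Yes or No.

Total = 170 ≥ 150: provided.
Village 1 (pledges 80, payoff 33): dropping to 0 → total 90, payoff 0. No gain.
Village 2 (pledges 20, payoff 93): dropping to 0 → total 150, payoff 113. Profitable deviation.

No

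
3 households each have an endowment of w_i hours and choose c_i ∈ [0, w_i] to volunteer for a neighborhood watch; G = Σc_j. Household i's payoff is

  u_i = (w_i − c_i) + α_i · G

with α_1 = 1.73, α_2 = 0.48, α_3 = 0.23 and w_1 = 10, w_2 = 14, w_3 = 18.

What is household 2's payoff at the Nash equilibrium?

18.8

∂u_i/∂c_i = α_i − 1, so household i contributes w_i if α_i > 1, else 0.
α_i > 1 for i ∈ {1}; NE contributions (10, 0, 0), G = 10.
u_2 = (14 − 0) + 0.48·10 = 18.8.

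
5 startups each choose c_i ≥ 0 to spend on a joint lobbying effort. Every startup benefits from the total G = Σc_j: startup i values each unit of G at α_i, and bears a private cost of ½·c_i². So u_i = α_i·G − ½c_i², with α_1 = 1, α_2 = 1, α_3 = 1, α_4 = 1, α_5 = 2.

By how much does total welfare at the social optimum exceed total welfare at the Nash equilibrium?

58

Startup i's FOC: ∂u_i/∂c_i = α_i − c_i = 0, so c_i* = α_i.
NE contributions = (1, 1, 1, 1, 2); G = 6.
W^NE = (Σα)·G − ½Σα_i² = 6² − ½·8 = 32.
Planner sets c_i = Σα_j = 6 for every i, so G^SO = 5·6 = 30.
W^SO = (Σα)·G^SO − ½·5·(Σα)² = (5/2)·6² = 90.
Deadweight loss = W^SO − W^NE = 58.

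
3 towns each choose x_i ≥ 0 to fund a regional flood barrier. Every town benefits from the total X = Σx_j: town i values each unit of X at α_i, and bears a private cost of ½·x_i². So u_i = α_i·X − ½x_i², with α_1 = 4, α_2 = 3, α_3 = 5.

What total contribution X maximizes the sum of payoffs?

Planner FOC: ∂(Σu_j)/∂x_i = (Σα_j) − x_i = 0, so x_i^SO = Σα_j = 12 for every i; X^SO = 36.

36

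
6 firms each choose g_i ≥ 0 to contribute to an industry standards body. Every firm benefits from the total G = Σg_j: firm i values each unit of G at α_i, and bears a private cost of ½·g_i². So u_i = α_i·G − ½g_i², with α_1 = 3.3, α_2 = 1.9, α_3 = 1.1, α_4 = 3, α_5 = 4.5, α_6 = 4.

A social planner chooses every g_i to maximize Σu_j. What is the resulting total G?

Planner FOC: ∂(Σu_j)/∂g_i = (Σα_j) − g_i = 0, so g_i^SO = Σα_j = 17.8 for every i; G^SO = 106.8.

106.8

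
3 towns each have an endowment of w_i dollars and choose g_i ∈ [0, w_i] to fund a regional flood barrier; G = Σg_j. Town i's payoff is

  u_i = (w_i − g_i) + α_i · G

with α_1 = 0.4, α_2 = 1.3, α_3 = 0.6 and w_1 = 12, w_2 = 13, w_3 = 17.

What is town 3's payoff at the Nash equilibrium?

∂u_i/∂g_i = α_i − 1, so town i contributes w_i if α_i > 1, else 0.
α_i > 1 for i ∈ {2}; NE contributions (0, 13, 0), G = 13.
u_3 = (17 − 0) + 0.6·13 = 24.8.

24.8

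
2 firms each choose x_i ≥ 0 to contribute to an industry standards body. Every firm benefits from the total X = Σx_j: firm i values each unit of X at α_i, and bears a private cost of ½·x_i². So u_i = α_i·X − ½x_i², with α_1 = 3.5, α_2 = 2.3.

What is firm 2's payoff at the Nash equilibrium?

Firm i's FOC: ∂u_i/∂x_i = α_i − x_i = 0, so x_i* = α_i.
NE contributions = (3.5, 2.3); X = 5.8.
u_2 = α_2·X − ½·(x_2)² = 2.3·5.8 − ½·2.3² = 10.695.

10.695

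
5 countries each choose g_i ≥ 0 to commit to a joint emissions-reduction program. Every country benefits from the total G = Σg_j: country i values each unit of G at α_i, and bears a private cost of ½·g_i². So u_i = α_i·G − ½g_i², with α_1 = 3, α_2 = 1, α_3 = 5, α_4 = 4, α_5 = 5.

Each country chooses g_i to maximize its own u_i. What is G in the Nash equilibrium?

18

Country i's FOC: ∂u_i/∂g_i = α_i − g_i = 0, so g_i* = α_i.
NE contributions = (3, 1, 5, 4, 5); G = 18.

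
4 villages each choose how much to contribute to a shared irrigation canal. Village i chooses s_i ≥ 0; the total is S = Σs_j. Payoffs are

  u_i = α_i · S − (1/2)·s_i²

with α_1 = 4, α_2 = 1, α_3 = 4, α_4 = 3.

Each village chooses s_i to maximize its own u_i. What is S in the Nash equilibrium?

Village i's FOC: ∂u_i/∂s_i = α_i − s_i = 0, so s_i* = α_i.
NE contributions = (4, 1, 4, 3); S = 12.

12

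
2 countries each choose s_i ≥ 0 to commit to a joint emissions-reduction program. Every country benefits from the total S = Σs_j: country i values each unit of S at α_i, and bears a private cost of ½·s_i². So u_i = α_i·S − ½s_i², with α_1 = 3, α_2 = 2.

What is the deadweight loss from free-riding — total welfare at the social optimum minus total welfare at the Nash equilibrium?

6.5

Country i's FOC: ∂u_i/∂s_i = α_i − s_i = 0, so s_i* = α_i.
NE contributions = (3, 2); S = 5.
W^NE = (Σα)·S − ½Σα_i² = 5² − ½·13 = 18.5.
Planner sets s_i = Σα_j = 5 for every i, so S^SO = 2·5 = 10.
W^SO = (Σα)·S^SO − ½·2·(Σα)² = (2/2)·5² = 25.
Deadweight loss = W^SO − W^NE = 6.5.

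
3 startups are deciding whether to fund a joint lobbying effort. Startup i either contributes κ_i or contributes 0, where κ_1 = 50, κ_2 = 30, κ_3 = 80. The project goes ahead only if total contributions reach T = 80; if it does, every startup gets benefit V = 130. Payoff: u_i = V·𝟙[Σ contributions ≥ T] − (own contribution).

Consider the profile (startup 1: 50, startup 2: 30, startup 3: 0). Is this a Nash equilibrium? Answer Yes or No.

Total = 80 ≥ 80: provided.
Startup 1 (pledges 50, payoff 80): dropping to 0 → total 30, payoff 0. No gain.
Startup 2 (pledges 30, payoff 100): dropping to 0 → total 50, payoff 0. No gain.
Startup 3 (pledges 0, payoff 130): pledging 80 → total 160, payoff 50. No gain.

Yes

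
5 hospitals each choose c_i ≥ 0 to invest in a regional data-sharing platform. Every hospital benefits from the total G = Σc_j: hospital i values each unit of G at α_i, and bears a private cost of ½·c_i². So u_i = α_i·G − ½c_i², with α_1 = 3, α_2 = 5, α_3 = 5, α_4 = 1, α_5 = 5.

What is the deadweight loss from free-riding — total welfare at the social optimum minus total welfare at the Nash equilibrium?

584

Hospital i's FOC: ∂u_i/∂c_i = α_i − c_i = 0, so c_i* = α_i.
NE contributions = (3, 5, 5, 1, 5); G = 19.
W^NE = (Σα)·G − ½Σα_i² = 19² − ½·85 = 318.5.
Planner sets c_i = Σα_j = 19 for every i, so G^SO = 5·19 = 95.
W^SO = (Σα)·G^SO − ½·5·(Σα)² = (5/2)·19² = 902.5.
Deadweight loss = W^SO − W^NE = 584.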